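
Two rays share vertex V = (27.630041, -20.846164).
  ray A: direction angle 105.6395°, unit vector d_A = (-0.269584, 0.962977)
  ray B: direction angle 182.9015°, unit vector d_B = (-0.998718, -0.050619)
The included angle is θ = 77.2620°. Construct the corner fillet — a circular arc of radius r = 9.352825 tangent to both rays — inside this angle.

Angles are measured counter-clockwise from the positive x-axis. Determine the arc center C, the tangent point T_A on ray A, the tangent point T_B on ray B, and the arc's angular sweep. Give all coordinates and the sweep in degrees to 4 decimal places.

center=(15.4685,-12.0977) T_A=(24.4751,-9.5764) T_B=(15.9420,-21.4386) sweep=102.7380

bisector direction at 144.2705° = (-0.811783,0.583959)
center distance |VC| = r/sin(θ/2) = 9.352825/sin(38.6310°) = 14.981243
C = V + |VC|·bis = (15.4685,-12.0977)
T_A = V + ((C−V)·d_A)·d_A = V + 11.7031·d_A = (24.4751,-9.5764)
T_B = V + ((C−V)·d_B)·d_B = V + 11.7031·d_B = (15.9420,-21.4386)
sweep = 180° − θ = 102.7380°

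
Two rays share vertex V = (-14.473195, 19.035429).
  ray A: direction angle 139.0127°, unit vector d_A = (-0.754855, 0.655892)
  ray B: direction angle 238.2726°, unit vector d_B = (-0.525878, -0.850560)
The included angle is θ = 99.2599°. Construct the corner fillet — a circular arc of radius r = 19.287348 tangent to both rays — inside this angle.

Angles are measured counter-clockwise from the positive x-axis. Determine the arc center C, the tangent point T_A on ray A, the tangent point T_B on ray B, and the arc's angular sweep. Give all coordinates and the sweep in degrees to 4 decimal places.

bisector direction at 188.6427° = (-0.988645,-0.150271)
center distance |VC| = r/sin(θ/2) = 19.287348/sin(49.6300°) = 25.315567
C = V + |VC|·bis = (-39.5013,15.2312)
T_A = V + ((C−V)·d_A)·d_A = V + 16.3974·d_A = (-26.8509,29.7904)
T_B = V + ((C−V)·d_B)·d_B = V + 16.3974·d_B = (-23.0963,5.0884)
sweep = 180° − θ = 80.7401°

center=(-39.5013,15.2312) T_A=(-26.8509,29.7904) T_B=(-23.0963,5.0884) sweep=80.7401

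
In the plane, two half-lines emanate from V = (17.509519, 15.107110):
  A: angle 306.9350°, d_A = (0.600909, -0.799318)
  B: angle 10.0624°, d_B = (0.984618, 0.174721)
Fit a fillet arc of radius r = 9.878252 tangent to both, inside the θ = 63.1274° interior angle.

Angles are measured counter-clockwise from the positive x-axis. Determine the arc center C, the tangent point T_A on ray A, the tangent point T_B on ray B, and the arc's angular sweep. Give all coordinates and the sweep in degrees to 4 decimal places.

center=(35.0678,8.1903) T_A=(27.1719,2.2543) T_B=(33.3419,17.9166) sweep=116.8726

bisector direction at 338.4987° = (0.930409,-0.366522)
center distance |VC| = r/sin(θ/2) = 9.878252/sin(31.5637°) = 18.871571
C = V + |VC|·bis = (35.0678,8.1903)
T_A = V + ((C−V)·d_A)·d_A = V + 16.0797·d_A = (27.1719,2.2543)
T_B = V + ((C−V)·d_B)·d_B = V + 16.0797·d_B = (33.3419,17.9166)
sweep = 180° − θ = 116.8726°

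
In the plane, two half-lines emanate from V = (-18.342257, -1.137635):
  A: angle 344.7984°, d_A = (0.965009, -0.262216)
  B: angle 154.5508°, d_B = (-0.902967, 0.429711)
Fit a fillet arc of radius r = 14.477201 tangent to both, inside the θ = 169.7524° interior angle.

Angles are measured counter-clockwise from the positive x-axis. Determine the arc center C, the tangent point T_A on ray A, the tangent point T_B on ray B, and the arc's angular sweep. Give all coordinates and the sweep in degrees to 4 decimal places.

center=(-13.2934,12.4926) T_A=(-17.0896,-1.4780) T_B=(-19.5144,-0.5798) sweep=10.2476

bisector direction at 69.6746° = (0.347351,0.937735)
center distance |VC| = r/sin(θ/2) = 14.477201/sin(84.8762°) = 14.535283
C = V + |VC|·bis = (-13.2934,12.4926)
T_A = V + ((C−V)·d_A)·d_A = V + 1.2981·d_A = (-17.0896,-1.4780)
T_B = V + ((C−V)·d_B)·d_B = V + 1.2981·d_B = (-19.5144,-0.5798)
sweep = 180° − θ = 10.2476°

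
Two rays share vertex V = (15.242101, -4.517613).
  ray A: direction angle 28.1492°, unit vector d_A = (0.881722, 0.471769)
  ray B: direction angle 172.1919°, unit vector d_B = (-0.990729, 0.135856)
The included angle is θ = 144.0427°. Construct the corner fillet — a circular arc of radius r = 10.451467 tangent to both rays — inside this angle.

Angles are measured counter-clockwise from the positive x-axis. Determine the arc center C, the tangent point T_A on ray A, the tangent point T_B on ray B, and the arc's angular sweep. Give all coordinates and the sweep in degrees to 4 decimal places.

bisector direction at 100.1706° = (-0.176579,0.984286)
center distance |VC| = r/sin(θ/2) = 10.451467/sin(72.0213°) = 10.987993
C = V + |VC|·bis = (13.3019,6.2977)
T_A = V + ((C−V)·d_A)·d_A = V + 3.3916·d_A = (18.2325,-2.9176)
T_B = V + ((C−V)·d_B)·d_B = V + 3.3916·d_B = (11.8820,-4.0568)
sweep = 180° − θ = 35.9573°

center=(13.3019,6.2977) T_A=(18.2325,-2.9176) T_B=(11.8820,-4.0568) sweep=35.9573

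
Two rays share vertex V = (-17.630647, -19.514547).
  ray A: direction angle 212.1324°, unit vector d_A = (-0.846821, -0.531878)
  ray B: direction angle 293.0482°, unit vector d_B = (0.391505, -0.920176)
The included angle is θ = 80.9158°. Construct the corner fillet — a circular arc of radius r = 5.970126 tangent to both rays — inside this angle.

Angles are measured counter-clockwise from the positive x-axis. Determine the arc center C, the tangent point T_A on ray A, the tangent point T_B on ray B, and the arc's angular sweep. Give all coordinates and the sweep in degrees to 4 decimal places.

center=(-20.3835,-28.2936) T_A=(-23.5588,-23.2380) T_B=(-14.8899,-25.9563) sweep=99.0842

bisector direction at 252.5903° = (-0.299202,-0.954190)
center distance |VC| = r/sin(θ/2) = 5.970126/sin(40.4579°) = 9.200533
C = V + |VC|·bis = (-20.3835,-28.2936)
T_A = V + ((C−V)·d_A)·d_A = V + 7.0005·d_A = (-23.5588,-23.2380)
T_B = V + ((C−V)·d_B)·d_B = V + 7.0005·d_B = (-14.8899,-25.9563)
sweep = 180° − θ = 99.0842°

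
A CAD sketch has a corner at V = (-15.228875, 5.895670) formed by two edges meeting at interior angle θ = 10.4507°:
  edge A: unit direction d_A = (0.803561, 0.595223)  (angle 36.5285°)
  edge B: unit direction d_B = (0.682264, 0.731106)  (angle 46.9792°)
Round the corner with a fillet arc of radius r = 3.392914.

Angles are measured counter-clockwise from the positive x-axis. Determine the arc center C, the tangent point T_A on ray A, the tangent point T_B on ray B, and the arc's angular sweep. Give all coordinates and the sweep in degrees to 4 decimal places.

center=(12.5637,30.7048) T_A=(14.5832,27.9784) T_B=(10.0831,33.0197) sweep=169.5493

bisector direction at 41.7539° = (0.746013,0.665932)
center distance |VC| = r/sin(θ/2) = 3.392914/sin(5.2253°) = 37.254805
C = V + |VC|·bis = (12.5637,30.7048)
T_A = V + ((C−V)·d_A)·d_A = V + 37.1000·d_A = (14.5832,27.9784)
T_B = V + ((C−V)·d_B)·d_B = V + 37.1000·d_B = (10.0831,33.0197)
sweep = 180° − θ = 169.5493°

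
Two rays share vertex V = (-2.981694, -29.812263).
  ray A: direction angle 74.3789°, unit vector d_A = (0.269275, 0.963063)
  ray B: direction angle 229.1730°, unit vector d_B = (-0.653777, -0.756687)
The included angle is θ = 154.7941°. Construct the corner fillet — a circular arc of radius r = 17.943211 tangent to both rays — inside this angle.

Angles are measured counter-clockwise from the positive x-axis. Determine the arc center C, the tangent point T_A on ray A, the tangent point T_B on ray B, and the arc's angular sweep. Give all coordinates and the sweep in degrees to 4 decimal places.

center=(-19.1819,-21.1170) T_A=(-1.9014,-25.9487) T_B=(-5.6045,-32.8479) sweep=25.2059

bisector direction at 151.7759° = (-0.881105,0.472921)
center distance |VC| = r/sin(θ/2) = 17.943211/sin(77.3970°) = 18.386217
C = V + |VC|·bis = (-19.1819,-21.1170)
T_A = V + ((C−V)·d_A)·d_A = V + 4.0118·d_A = (-1.9014,-25.9487)
T_B = V + ((C−V)·d_B)·d_B = V + 4.0118·d_B = (-5.6045,-32.8479)
sweep = 180° − θ = 25.2059°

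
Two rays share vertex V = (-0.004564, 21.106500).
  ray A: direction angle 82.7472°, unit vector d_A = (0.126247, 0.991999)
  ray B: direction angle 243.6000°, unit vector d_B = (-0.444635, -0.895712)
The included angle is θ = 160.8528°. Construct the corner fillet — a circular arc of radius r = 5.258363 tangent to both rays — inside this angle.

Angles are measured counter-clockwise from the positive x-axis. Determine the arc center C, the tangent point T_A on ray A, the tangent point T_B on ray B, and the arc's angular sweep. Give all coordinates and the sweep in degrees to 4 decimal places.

center=(-5.1089,22.6502) T_A=(0.1074,21.9863) T_B=(-0.3989,20.3121) sweep=19.1472

bisector direction at 163.1736° = (-0.957186,0.289473)
center distance |VC| = r/sin(θ/2) = 5.258363/sin(80.4264°) = 5.332632
C = V + |VC|·bis = (-5.1089,22.6502)
T_A = V + ((C−V)·d_A)·d_A = V + 0.8869·d_A = (0.1074,21.9863)
T_B = V + ((C−V)·d_B)·d_B = V + 0.8869·d_B = (-0.3989,20.3121)
sweep = 180° − θ = 19.1472°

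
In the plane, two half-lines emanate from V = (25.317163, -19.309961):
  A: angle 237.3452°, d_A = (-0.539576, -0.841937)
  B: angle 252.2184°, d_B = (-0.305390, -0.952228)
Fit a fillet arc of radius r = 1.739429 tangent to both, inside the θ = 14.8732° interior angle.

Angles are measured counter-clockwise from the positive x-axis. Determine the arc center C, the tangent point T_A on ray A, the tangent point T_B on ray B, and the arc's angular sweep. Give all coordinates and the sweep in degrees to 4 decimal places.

bisector direction at 244.7818° = (-0.426067,-0.904692)
center distance |VC| = r/sin(θ/2) = 1.739429/sin(7.4366°) = 13.439248
C = V + |VC|·bis = (19.5911,-31.4683)
T_A = V + ((C−V)·d_A)·d_A = V + 13.3262·d_A = (18.1267,-30.5298)
T_B = V + ((C−V)·d_B)·d_B = V + 13.3262·d_B = (21.2475,-31.9995)
sweep = 180° − θ = 165.1268°

center=(19.5911,-31.4683) T_A=(18.1267,-30.5298) T_B=(21.2475,-31.9995) sweep=165.1268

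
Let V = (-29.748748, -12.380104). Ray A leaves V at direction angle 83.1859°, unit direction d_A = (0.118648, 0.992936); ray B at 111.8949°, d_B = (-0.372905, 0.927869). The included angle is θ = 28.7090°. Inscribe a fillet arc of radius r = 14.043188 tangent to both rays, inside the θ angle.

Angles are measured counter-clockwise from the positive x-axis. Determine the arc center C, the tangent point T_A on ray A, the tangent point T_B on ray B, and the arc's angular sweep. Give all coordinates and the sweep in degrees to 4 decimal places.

center=(-37.1819,43.7740) T_A=(-23.2379,42.1078) T_B=(-50.2121,38.5372) sweep=151.2910

bisector direction at 97.5404° = (-0.131225,0.991353)
center distance |VC| = r/sin(θ/2) = 14.043188/sin(14.3545°) = 56.643886
C = V + |VC|·bis = (-37.1819,43.7740)
T_A = V + ((C−V)·d_A)·d_A = V + 54.8755·d_A = (-23.2379,42.1078)
T_B = V + ((C−V)·d_B)·d_B = V + 54.8755·d_B = (-50.2121,38.5372)
sweep = 180° − θ = 151.2910°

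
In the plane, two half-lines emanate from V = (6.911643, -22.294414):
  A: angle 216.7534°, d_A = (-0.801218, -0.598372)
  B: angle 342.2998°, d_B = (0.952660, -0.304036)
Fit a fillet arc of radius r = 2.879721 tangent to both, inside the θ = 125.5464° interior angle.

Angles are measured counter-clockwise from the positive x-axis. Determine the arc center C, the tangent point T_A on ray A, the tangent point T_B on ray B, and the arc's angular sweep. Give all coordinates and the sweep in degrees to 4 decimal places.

bisector direction at 279.5266° = (0.165505,-0.986209)
center distance |VC| = r/sin(θ/2) = 2.879721/sin(62.7732°) = 3.238544
C = V + |VC|·bis = (7.4476,-25.4883)
T_A = V + ((C−V)·d_A)·d_A = V + 1.4817·d_A = (5.7245,-23.1810)
T_B = V + ((C−V)·d_B)·d_B = V + 1.4817·d_B = (8.3232,-22.7449)
sweep = 180° − θ = 54.4536°

center=(7.4476,-25.4883) T_A=(5.7245,-23.1810) T_B=(8.3232,-22.7449) sweep=54.4536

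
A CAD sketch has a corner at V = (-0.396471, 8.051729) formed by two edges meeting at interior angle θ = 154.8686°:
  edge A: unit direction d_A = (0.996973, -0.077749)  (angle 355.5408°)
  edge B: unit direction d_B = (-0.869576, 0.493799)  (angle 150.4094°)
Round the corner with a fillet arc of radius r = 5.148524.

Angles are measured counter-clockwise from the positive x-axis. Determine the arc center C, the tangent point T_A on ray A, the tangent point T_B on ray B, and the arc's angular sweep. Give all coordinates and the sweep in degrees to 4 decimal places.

center=(1.1479,13.0954) T_A=(0.7477,7.9625) T_B=(-1.3944,8.6184) sweep=25.1314

bisector direction at 72.9751° = (0.292787,0.956178)
center distance |VC| = r/sin(θ/2) = 5.148524/sin(77.4343°) = 5.274872
C = V + |VC|·bis = (1.1479,13.0954)
T_A = V + ((C−V)·d_A)·d_A = V + 1.1476·d_A = (0.7477,7.9625)
T_B = V + ((C−V)·d_B)·d_B = V + 1.1476·d_B = (-1.3944,8.6184)
sweep = 180° − θ = 25.1314°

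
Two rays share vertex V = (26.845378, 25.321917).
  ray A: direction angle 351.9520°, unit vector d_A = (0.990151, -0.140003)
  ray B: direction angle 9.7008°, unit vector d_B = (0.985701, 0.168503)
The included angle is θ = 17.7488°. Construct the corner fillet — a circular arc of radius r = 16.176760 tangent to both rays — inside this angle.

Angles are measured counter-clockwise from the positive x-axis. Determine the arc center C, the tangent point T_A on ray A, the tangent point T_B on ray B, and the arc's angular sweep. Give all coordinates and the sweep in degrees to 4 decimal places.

center=(131.6952,26.8343) T_A=(129.4304,10.8169) T_B=(128.9694,42.7798) sweep=162.2512

bisector direction at 0.8264° = (0.999896,0.014423)
center distance |VC| = r/sin(θ/2) = 16.176760/sin(8.8744°) = 104.860767
C = V + |VC|·bis = (131.6952,26.8343)
T_A = V + ((C−V)·d_A)·d_A = V + 103.6055·d_A = (129.4304,10.8169)
T_B = V + ((C−V)·d_B)·d_B = V + 103.6055·d_B = (128.9694,42.7798)
sweep = 180° − θ = 162.2512°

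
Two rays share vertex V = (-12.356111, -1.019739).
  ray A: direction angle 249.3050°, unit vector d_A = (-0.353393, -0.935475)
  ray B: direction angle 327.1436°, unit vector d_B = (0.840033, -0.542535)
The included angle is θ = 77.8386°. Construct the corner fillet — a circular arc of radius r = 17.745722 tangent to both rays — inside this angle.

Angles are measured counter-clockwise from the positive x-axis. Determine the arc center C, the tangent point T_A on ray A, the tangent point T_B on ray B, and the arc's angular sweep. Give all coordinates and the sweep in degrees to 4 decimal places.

center=(-3.5221,-27.8502) T_A=(-20.1228,-21.5790) T_B=(6.1056,-12.9432) sweep=102.1614

bisector direction at 288.2243° = (0.312738,-0.949840)
center distance |VC| = r/sin(θ/2) = 17.745722/sin(38.9193°) = 28.247391
C = V + |VC|·bis = (-3.5221,-27.8502)
T_A = V + ((C−V)·d_A)·d_A = V + 21.9774·d_A = (-20.1228,-21.5790)
T_B = V + ((C−V)·d_B)·d_B = V + 21.9774·d_B = (6.1056,-12.9432)
sweep = 180° − θ = 102.1614°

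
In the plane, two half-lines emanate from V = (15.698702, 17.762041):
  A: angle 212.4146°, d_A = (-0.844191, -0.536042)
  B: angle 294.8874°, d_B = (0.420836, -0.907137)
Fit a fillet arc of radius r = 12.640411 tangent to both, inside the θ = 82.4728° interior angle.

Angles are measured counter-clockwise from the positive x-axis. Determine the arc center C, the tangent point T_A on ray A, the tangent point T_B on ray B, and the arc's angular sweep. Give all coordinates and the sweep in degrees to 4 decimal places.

center=(10.3008,-0.6389) T_A=(3.5250,10.0320) T_B=(21.7674,4.6807) sweep=97.5272

bisector direction at 253.6510° = (-0.281487,-0.959565)
center distance |VC| = r/sin(θ/2) = 12.640411/sin(41.2364°) = 19.176331
C = V + |VC|·bis = (10.3008,-0.6389)
T_A = V + ((C−V)·d_A)·d_A = V + 14.4205·d_A = (3.5250,10.0320)
T_B = V + ((C−V)·d_B)·d_B = V + 14.4205·d_B = (21.7674,4.6807)
sweep = 180° − θ = 97.5272°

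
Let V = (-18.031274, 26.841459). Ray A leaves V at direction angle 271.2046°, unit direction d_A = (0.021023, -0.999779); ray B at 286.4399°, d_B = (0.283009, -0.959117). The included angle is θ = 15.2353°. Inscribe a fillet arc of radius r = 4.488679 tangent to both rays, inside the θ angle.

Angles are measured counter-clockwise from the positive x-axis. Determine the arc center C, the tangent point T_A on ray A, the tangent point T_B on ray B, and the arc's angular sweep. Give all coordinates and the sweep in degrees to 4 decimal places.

bisector direction at 278.8223° = (0.153370,-0.988169)
center distance |VC| = r/sin(θ/2) = 4.488679/sin(7.6177°) = 33.861048
C = V + |VC|·bis = (-12.8380,-6.6190)
T_A = V + ((C−V)·d_A)·d_A = V + 33.5622·d_A = (-17.3257,-6.7133)
T_B = V + ((C−V)·d_B)·d_B = V + 33.5622·d_B = (-8.5329,-5.3486)
sweep = 180° − θ = 164.7647°

center=(-12.8380,-6.6190) T_A=(-17.3257,-6.7133) T_B=(-8.5329,-5.3486) sweep=164.7647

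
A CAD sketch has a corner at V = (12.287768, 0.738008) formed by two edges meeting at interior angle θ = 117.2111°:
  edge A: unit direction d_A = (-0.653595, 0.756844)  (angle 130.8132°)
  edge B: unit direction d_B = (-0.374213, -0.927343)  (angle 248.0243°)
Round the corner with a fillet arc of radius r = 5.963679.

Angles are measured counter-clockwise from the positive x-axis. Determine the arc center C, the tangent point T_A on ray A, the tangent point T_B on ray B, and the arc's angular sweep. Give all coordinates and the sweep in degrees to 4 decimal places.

center=(5.3955,-0.4053) T_A=(9.9090,3.4925) T_B=(10.9258,-2.6370) sweep=62.7889

bisector direction at 189.4187° = (-0.986519,-0.163649)
center distance |VC| = r/sin(θ/2) = 5.963679/sin(58.6056°) = 6.986493
C = V + |VC|·bis = (5.3955,-0.4053)
T_A = V + ((C−V)·d_A)·d_A = V + 3.6395·d_A = (9.9090,3.4925)
T_B = V + ((C−V)·d_B)·d_B = V + 3.6395·d_B = (10.9258,-2.6370)
sweep = 180° − θ = 62.7889°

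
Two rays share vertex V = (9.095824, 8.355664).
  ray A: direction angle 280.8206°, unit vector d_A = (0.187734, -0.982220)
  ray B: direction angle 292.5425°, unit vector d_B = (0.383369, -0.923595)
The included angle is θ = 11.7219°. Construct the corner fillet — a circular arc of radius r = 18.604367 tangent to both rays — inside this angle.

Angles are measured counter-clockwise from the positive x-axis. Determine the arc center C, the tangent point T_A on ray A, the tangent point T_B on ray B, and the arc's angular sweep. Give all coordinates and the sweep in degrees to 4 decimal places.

bisector direction at 286.6816° = (0.287052,-0.957915)
center distance |VC| = r/sin(θ/2) = 18.604367/sin(5.8609°) = 182.191108
C = V + |VC|·bis = (61.3942,-166.1679)
T_A = V + ((C−V)·d_A)·d_A = V + 181.2387·d_A = (43.1206,-169.6606)
T_B = V + ((C−V)·d_B)·d_B = V + 181.2387·d_B = (78.5771,-159.0356)
sweep = 180° − θ = 168.2781°

center=(61.3942,-166.1679) T_A=(43.1206,-169.6606) T_B=(78.5771,-159.0356) sweep=168.2781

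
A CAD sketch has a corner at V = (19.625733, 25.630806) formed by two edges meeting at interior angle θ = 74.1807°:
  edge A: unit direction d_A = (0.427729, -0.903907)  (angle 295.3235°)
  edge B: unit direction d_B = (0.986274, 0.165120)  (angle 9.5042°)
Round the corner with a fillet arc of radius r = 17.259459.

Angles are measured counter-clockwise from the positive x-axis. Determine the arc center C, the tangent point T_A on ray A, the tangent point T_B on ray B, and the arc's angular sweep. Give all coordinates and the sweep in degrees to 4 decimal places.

center=(44.9913,12.3778) T_A=(29.3904,4.9954) T_B=(42.1415,29.4003) sweep=105.8193

bisector direction at 332.4139° = (0.886316,-0.463082)
center distance |VC| = r/sin(θ/2) = 17.259459/sin(37.0904°) = 28.619156
C = V + |VC|·bis = (44.9913,12.3778)
T_A = V + ((C−V)·d_A)·d_A = V + 22.8291·d_A = (29.3904,4.9954)
T_B = V + ((C−V)·d_B)·d_B = V + 22.8291·d_B = (42.1415,29.4003)
sweep = 180° − θ = 105.8193°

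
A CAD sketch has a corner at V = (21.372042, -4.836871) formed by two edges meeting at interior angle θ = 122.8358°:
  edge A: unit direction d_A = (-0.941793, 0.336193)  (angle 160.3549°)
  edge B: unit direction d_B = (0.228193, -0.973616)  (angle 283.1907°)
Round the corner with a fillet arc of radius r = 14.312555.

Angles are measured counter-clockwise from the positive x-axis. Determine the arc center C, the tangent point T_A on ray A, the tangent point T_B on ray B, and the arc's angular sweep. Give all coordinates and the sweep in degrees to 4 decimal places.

center=(9.2165,-15.6948) T_A=(14.0283,-2.2154) T_B=(23.1514,-12.4288) sweep=57.1642

bisector direction at 221.7728° = (-0.745792,-0.666178)
center distance |VC| = r/sin(θ/2) = 14.312555/sin(61.4179°) = 16.298856
C = V + |VC|·bis = (9.2165,-15.6948)
T_A = V + ((C−V)·d_A)·d_A = V + 7.7977·d_A = (14.0283,-2.2154)
T_B = V + ((C−V)·d_B)·d_B = V + 7.7977·d_B = (23.1514,-12.4288)
sweep = 180° − θ = 57.1642°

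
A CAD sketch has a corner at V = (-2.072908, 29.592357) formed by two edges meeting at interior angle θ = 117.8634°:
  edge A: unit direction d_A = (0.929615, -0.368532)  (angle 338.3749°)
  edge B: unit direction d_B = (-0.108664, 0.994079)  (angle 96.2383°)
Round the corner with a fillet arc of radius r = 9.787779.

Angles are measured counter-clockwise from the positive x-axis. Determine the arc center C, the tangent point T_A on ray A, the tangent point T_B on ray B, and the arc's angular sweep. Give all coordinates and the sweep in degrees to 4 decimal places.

center=(7.0161,36.5180) T_A=(3.4090,27.4191) T_B=(-2.7137,35.4544) sweep=62.1366

bisector direction at 37.3066° = (0.795404,0.606080)
center distance |VC| = r/sin(θ/2) = 9.787779/sin(58.9317°) = 11.426943
C = V + |VC|·bis = (7.0161,36.5180)
T_A = V + ((C−V)·d_A)·d_A = V + 5.8970·d_A = (3.4090,27.4191)
T_B = V + ((C−V)·d_B)·d_B = V + 5.8970·d_B = (-2.7137,35.4544)
sweep = 180° − θ = 62.1366°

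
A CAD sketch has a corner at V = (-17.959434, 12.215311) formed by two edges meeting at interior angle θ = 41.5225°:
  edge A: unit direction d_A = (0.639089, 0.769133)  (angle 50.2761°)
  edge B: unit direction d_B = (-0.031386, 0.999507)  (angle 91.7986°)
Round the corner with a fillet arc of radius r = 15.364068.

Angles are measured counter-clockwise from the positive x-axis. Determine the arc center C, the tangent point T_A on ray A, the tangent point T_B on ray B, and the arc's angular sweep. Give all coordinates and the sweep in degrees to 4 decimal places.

center=(-3.8750,53.2063) T_A=(7.9420,43.3873) T_B=(-19.2315,52.7241) sweep=138.4775

bisector direction at 71.0374° = (0.324952,0.945731)
center distance |VC| = r/sin(θ/2) = 15.364068/sin(20.7613°) = 43.343207
C = V + |VC|·bis = (-3.8750,53.2063)
T_A = V + ((C−V)·d_A)·d_A = V + 40.5287·d_A = (7.9420,43.3873)
T_B = V + ((C−V)·d_B)·d_B = V + 40.5287·d_B = (-19.2315,52.7241)
sweep = 180° − θ = 138.4775°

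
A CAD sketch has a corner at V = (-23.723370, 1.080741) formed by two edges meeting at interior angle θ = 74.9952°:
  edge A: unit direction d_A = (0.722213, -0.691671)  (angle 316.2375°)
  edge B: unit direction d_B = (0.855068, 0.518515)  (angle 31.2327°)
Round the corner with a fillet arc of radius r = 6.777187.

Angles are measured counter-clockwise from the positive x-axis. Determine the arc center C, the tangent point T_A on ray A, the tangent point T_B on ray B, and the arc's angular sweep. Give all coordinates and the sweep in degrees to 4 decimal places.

center=(-12.6565,-0.1342) T_A=(-17.3441,-5.0288) T_B=(-16.1706,5.6608) sweep=105.0048

bisector direction at 353.7351° = (0.994028,-0.109125)
center distance |VC| = r/sin(θ/2) = 6.777187/sin(37.4976°) = 11.133355
C = V + |VC|·bis = (-12.6565,-0.1342)
T_A = V + ((C−V)·d_A)·d_A = V + 8.8330·d_A = (-17.3441,-5.0288)
T_B = V + ((C−V)·d_B)·d_B = V + 8.8330·d_B = (-16.1706,5.6608)
sweep = 180° − θ = 105.0048°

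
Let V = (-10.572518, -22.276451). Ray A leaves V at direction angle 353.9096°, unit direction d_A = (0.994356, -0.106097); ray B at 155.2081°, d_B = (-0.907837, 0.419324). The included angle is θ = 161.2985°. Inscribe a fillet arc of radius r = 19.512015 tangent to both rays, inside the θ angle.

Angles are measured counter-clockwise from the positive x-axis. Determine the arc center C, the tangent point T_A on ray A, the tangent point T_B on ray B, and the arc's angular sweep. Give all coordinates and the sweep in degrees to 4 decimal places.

bisector direction at 74.5589° = (0.266248,0.963904)
center distance |VC| = r/sin(θ/2) = 19.512015/sin(80.6492°) = 19.774779
C = V + |VC|·bis = (-5.3075,-3.2155)
T_A = V + ((C−V)·d_A)·d_A = V + 3.2130·d_A = (-7.3777,-22.6173)
T_B = V + ((C−V)·d_B)·d_B = V + 3.2130·d_B = (-13.4894,-20.9292)
sweep = 180° − θ = 18.7015°

center=(-5.3075,-3.2155) T_A=(-7.3777,-22.6173) T_B=(-13.4894,-20.9292) sweep=18.7015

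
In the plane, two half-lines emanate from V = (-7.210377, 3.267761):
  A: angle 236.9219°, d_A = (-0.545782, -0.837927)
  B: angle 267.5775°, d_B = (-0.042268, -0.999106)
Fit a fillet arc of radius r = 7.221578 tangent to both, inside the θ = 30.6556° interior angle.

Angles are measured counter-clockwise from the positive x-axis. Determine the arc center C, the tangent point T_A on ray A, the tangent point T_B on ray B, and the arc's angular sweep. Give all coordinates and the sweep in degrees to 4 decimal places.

center=(-15.5392,-22.7509) T_A=(-21.5903,-18.8095) T_B=(-8.3240,-23.0561) sweep=149.3444

bisector direction at 252.2497° = (-0.304869,-0.952394)
center distance |VC| = r/sin(θ/2) = 7.221578/sin(15.3278°) = 27.319172
C = V + |VC|·bis = (-15.5392,-22.7509)
T_A = V + ((C−V)·d_A)·d_A = V + 26.3474·d_A = (-21.5903,-18.8095)
T_B = V + ((C−V)·d_B)·d_B = V + 26.3474·d_B = (-8.3240,-23.0561)
sweep = 180° − θ = 149.3444°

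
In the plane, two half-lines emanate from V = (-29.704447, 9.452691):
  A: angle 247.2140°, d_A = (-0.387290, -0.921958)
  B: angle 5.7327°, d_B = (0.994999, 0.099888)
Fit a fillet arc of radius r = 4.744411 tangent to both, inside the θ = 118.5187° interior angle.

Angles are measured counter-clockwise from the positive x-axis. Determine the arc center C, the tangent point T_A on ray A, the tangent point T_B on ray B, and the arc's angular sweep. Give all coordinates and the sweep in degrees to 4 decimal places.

bisector direction at 306.4733° = (0.594449,-0.804133)
center distance |VC| = r/sin(θ/2) = 4.744411/sin(59.2593°) = 5.520032
C = V + |VC|·bis = (-26.4231,5.0138)
T_A = V + ((C−V)·d_A)·d_A = V + 2.8216·d_A = (-30.7972,6.8513)
T_B = V + ((C−V)·d_B)·d_B = V + 2.8216·d_B = (-26.8970,9.7345)
sweep = 180° − θ = 61.4813°

center=(-26.4231,5.0138) T_A=(-30.7972,6.8513) T_B=(-26.8970,9.7345) sweep=61.4813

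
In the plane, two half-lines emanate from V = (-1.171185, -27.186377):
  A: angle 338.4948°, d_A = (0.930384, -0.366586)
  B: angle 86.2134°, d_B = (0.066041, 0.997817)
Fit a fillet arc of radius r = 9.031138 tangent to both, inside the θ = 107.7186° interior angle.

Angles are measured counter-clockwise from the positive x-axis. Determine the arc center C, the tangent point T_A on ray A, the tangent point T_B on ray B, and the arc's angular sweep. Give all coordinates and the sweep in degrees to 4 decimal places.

bisector direction at 32.3541° = (0.844757,0.535150)
center distance |VC| = r/sin(θ/2) = 9.031138/sin(53.8593°) = 11.183087
C = V + |VC|·bis = (8.2758,-21.2017)
T_A = V + ((C−V)·d_A)·d_A = V + 6.5955·d_A = (4.9651,-29.6042)
T_B = V + ((C−V)·d_B)·d_B = V + 6.5955·d_B = (-0.7356,-20.6053)
sweep = 180° − θ = 72.2814°

center=(8.2758,-21.2017) T_A=(4.9651,-29.6042) T_B=(-0.7356,-20.6053) sweep=72.2814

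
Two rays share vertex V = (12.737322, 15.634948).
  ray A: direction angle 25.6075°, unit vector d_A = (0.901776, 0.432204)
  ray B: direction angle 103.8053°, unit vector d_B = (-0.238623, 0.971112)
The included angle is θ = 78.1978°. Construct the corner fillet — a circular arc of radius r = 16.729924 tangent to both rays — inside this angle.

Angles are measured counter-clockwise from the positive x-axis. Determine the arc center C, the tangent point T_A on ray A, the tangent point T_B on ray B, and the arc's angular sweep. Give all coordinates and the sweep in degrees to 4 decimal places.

bisector direction at 64.7064° = (0.427257,0.904130)
center distance |VC| = r/sin(θ/2) = 16.729924/sin(39.0989°) = 26.527606
C = V + |VC|·bis = (24.0714,39.6194)
T_A = V + ((C−V)·d_A)·d_A = V + 20.5870·d_A = (31.3022,24.5327)
T_B = V + ((C−V)·d_B)·d_B = V + 20.5870·d_B = (7.8248,35.6272)
sweep = 180° − θ = 101.8022°

center=(24.0714,39.6194) T_A=(31.3022,24.5327) T_B=(7.8248,35.6272) sweep=101.8022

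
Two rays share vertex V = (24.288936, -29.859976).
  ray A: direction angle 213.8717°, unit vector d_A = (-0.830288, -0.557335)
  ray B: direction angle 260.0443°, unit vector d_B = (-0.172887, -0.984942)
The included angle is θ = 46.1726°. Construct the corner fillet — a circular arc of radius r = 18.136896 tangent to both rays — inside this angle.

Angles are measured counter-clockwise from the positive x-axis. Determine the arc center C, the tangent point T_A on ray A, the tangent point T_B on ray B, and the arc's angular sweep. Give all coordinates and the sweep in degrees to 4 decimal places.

bisector direction at 236.9580° = (-0.545254,-0.838271)
center distance |VC| = r/sin(θ/2) = 18.136896/sin(23.0863°) = 46.253767
C = V + |VC|·bis = (-0.9311,-68.6332)
T_A = V + ((C−V)·d_A)·d_A = V + 42.5495·d_A = (-11.0394,-53.5743)
T_B = V + ((C−V)·d_B)·d_B = V + 42.5495·d_B = (16.9327,-71.7688)
sweep = 180° − θ = 133.8274°

center=(-0.9311,-68.6332) T_A=(-11.0394,-53.5743) T_B=(16.9327,-71.7688) sweep=133.8274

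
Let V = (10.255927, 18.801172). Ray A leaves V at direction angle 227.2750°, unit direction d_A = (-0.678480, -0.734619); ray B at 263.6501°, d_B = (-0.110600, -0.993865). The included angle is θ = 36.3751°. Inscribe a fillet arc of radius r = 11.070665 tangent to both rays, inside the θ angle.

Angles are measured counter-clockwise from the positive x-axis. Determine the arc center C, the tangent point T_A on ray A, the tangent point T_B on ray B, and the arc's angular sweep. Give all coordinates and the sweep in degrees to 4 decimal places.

center=(-4.4736,-13.4640) T_A=(-12.6063,-5.9528) T_B=(6.5291,-14.6884) sweep=143.6249

bisector direction at 245.4625° = (-0.415288,-0.909690)
center distance |VC| = r/sin(θ/2) = 11.070665/sin(18.1876°) = 35.468294
C = V + |VC|·bis = (-4.4736,-13.4640)
T_A = V + ((C−V)·d_A)·d_A = V + 33.6963·d_A = (-12.6063,-5.9528)
T_B = V + ((C−V)·d_B)·d_B = V + 33.6963·d_B = (6.5291,-14.6884)
sweep = 180° − θ = 143.6249°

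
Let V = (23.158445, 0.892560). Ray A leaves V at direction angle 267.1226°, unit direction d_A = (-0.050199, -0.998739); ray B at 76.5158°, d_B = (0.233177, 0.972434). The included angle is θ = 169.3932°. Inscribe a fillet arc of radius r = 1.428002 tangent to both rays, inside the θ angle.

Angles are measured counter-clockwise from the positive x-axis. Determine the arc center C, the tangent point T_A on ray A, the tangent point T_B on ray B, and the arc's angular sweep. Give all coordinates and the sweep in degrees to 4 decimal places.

bisector direction at 351.8192° = (0.989824,-0.142297)
center distance |VC| = r/sin(θ/2) = 1.428002/sin(84.6966°) = 1.434141
C = V + |VC|·bis = (24.5780,0.6885)
T_A = V + ((C−V)·d_A)·d_A = V + 0.1326·d_A = (23.1518,0.7602)
T_B = V + ((C−V)·d_B)·d_B = V + 0.1326·d_B = (23.1894,1.0215)
sweep = 180° − θ = 10.6068°

center=(24.5780,0.6885) T_A=(23.1518,0.7602) T_B=(23.1894,1.0215) sweep=10.6068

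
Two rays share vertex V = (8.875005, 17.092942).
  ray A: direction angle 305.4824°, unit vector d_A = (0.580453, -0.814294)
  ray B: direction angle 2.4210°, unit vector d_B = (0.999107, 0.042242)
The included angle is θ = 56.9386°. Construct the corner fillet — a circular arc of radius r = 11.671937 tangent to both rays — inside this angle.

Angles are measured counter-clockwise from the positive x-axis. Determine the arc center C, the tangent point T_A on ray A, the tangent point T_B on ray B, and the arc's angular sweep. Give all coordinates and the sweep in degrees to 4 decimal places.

center=(30.8734,6.3407) T_A=(21.3690,-0.4343) T_B=(30.3803,18.0022) sweep=123.0614

bisector direction at 333.9517° = (0.898424,-0.439129)
center distance |VC| = r/sin(θ/2) = 11.671937/sin(28.4693°) = 24.485495
C = V + |VC|·bis = (30.8734,6.3407)
T_A = V + ((C−V)·d_A)·d_A = V + 21.5245·d_A = (21.3690,-0.4343)
T_B = V + ((C−V)·d_B)·d_B = V + 21.5245·d_B = (30.3803,18.0022)
sweep = 180° − θ = 123.0614°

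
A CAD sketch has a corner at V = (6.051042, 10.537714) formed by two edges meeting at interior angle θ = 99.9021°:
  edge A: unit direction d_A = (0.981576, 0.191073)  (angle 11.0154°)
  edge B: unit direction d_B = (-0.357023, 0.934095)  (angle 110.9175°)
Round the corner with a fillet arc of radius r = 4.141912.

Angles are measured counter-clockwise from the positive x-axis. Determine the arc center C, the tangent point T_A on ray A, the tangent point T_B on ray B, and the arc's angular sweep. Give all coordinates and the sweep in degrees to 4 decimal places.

bisector direction at 60.9665° = (0.485322,0.874336)
center distance |VC| = r/sin(θ/2) = 4.141912/sin(49.9511°) = 5.410763
C = V + |VC|·bis = (8.6770,15.2685)
T_A = V + ((C−V)·d_A)·d_A = V + 3.4815·d_A = (9.4684,11.2029)
T_B = V + ((C−V)·d_B)·d_B = V + 3.4815·d_B = (4.8081,13.7898)
sweep = 180° − θ = 80.0979°

center=(8.6770,15.2685) T_A=(9.4684,11.2029) T_B=(4.8081,13.7898) sweep=80.0979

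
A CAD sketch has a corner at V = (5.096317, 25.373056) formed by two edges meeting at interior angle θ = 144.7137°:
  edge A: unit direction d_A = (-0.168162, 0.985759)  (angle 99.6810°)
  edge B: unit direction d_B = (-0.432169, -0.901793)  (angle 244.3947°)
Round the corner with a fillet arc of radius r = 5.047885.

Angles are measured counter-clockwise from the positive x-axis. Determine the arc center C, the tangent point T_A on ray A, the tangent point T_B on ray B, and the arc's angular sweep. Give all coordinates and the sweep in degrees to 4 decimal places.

bisector direction at 172.0378° = (-0.990360,0.138519)
center distance |VC| = r/sin(θ/2) = 5.047885/sin(72.3568°) = 5.297044
C = V + |VC|·bis = (-0.1497,26.1068)
T_A = V + ((C−V)·d_A)·d_A = V + 1.6055·d_A = (4.8263,26.9557)
T_B = V + ((C−V)·d_B)·d_B = V + 1.6055·d_B = (4.4025,23.9253)
sweep = 180° − θ = 35.2863°

center=(-0.1497,26.1068) T_A=(4.8263,26.9557) T_B=(4.4025,23.9253) sweep=35.2863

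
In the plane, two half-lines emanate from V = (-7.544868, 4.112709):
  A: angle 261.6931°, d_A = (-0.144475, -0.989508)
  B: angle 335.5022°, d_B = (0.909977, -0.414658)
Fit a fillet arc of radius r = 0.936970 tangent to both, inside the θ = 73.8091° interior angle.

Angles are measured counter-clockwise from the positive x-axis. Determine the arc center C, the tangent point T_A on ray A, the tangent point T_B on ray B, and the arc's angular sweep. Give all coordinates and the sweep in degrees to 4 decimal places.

bisector direction at 298.5977° = (0.478656,-0.878003)
center distance |VC| = r/sin(θ/2) = 0.936970/sin(36.9046°) = 1.560359
C = V + |VC|·bis = (-6.7980,2.7427)
T_A = V + ((C−V)·d_A)·d_A = V + 1.2477·d_A = (-7.7251,2.8781)
T_B = V + ((C−V)·d_B)·d_B = V + 1.2477·d_B = (-6.4095,3.5953)
sweep = 180° − θ = 106.1909°

center=(-6.7980,2.7427) T_A=(-7.7251,2.8781) T_B=(-6.4095,3.5953) sweep=106.1909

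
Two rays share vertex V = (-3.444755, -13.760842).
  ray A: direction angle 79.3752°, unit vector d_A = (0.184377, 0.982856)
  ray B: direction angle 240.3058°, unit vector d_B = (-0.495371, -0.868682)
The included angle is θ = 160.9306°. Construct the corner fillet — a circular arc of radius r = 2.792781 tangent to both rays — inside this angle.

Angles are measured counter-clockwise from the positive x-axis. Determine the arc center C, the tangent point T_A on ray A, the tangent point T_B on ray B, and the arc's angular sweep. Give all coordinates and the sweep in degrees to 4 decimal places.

bisector direction at 159.8405° = (-0.938737,0.344635)
center distance |VC| = r/sin(θ/2) = 2.792781/sin(80.4653°) = 2.831902
C = V + |VC|·bis = (-6.1032,-12.7849)
T_A = V + ((C−V)·d_A)·d_A = V + 0.4691·d_A = (-3.3583,-13.2998)
T_B = V + ((C−V)·d_B)·d_B = V + 0.4691·d_B = (-3.6771,-14.1683)
sweep = 180° − θ = 19.0694°

center=(-6.1032,-12.7849) T_A=(-3.3583,-13.2998) T_B=(-3.6771,-14.1683) sweep=19.0694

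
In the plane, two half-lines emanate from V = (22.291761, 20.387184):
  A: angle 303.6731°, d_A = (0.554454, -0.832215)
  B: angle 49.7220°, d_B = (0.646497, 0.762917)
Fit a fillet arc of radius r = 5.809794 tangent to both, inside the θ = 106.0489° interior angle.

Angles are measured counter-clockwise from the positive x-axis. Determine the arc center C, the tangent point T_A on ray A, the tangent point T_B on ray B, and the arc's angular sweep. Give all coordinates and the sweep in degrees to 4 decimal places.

center=(29.5520,19.9682) T_A=(24.7170,16.7470) T_B=(25.1196,23.7243) sweep=73.9511

bisector direction at 356.6975° = (0.998339,-0.057607)
center distance |VC| = r/sin(θ/2) = 5.809794/sin(53.0245°) = 7.272312
C = V + |VC|·bis = (29.5520,19.9682)
T_A = V + ((C−V)·d_A)·d_A = V + 4.3741·d_A = (24.7170,16.7470)
T_B = V + ((C−V)·d_B)·d_B = V + 4.3741·d_B = (25.1196,23.7243)
sweep = 180° − θ = 73.9511°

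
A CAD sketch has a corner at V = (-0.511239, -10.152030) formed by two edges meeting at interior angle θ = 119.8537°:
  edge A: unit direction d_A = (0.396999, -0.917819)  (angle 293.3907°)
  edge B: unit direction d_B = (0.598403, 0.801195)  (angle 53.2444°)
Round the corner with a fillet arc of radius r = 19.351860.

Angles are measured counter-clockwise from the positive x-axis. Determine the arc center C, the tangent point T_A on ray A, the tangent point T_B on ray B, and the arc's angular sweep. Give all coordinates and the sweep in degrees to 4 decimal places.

bisector direction at 353.3175° = (0.993206,-0.116367)
center distance |VC| = r/sin(θ/2) = 19.351860/sin(59.9269°) = 22.362105
C = V + |VC|·bis = (21.6989,-12.7542)
T_A = V + ((C−V)·d_A)·d_A = V + 11.2058·d_A = (3.9374,-20.4369)
T_B = V + ((C−V)·d_B)·d_B = V + 11.2058·d_B = (6.1943,-1.1740)
sweep = 180° − θ = 60.1463°

center=(21.6989,-12.7542) T_A=(3.9374,-20.4369) T_B=(6.1943,-1.1740) sweep=60.1463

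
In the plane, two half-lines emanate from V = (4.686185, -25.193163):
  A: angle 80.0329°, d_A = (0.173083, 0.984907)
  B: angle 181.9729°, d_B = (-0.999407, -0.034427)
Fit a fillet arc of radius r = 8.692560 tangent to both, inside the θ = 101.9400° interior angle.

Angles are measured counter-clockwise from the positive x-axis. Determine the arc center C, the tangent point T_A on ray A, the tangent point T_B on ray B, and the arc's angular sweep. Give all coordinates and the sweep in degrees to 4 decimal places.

center=(-2.6555,-16.7483) T_A=(5.9058,-18.2529) T_B=(-2.3563,-25.4358) sweep=78.0600

bisector direction at 131.0029° = (-0.656097,0.754676)
center distance |VC| = r/sin(θ/2) = 8.692560/sin(50.9700°) = 11.189981
C = V + |VC|·bis = (-2.6555,-16.7483)
T_A = V + ((C−V)·d_A)·d_A = V + 7.0466·d_A = (5.9058,-18.2529)
T_B = V + ((C−V)·d_B)·d_B = V + 7.0466·d_B = (-2.3563,-25.4358)
sweep = 180° − θ = 78.0600°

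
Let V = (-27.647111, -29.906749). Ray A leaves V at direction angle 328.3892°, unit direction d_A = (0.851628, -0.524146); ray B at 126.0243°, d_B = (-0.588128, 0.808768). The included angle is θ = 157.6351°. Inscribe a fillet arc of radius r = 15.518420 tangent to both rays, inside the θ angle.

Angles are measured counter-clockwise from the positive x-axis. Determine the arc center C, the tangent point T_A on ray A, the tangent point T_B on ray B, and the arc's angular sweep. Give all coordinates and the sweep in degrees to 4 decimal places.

bisector direction at 47.2068° = (0.679355,0.733810)
center distance |VC| = r/sin(θ/2) = 15.518420/sin(78.8175°) = 15.818745
C = V + |VC|·bis = (-16.9006,-18.2988)
T_A = V + ((C−V)·d_A)·d_A = V + 3.0678·d_A = (-25.0345,-31.5147)
T_B = V + ((C−V)·d_B)·d_B = V + 3.0678·d_B = (-29.4514,-27.4256)
sweep = 180° − θ = 22.3649°

center=(-16.9006,-18.2988) T_A=(-25.0345,-31.5147) T_B=(-29.4514,-27.4256) sweep=22.3649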